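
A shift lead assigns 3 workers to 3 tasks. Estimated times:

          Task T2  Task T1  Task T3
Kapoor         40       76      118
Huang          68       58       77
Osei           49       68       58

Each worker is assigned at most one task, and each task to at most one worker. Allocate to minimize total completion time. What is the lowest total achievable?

Minimum total: 156 min

Optimal: Kapoor→Task T2 (40 min), Huang→Task T1 (58 min), Osei→Task T3 (58 min) — total 40+58+58 = 156 min.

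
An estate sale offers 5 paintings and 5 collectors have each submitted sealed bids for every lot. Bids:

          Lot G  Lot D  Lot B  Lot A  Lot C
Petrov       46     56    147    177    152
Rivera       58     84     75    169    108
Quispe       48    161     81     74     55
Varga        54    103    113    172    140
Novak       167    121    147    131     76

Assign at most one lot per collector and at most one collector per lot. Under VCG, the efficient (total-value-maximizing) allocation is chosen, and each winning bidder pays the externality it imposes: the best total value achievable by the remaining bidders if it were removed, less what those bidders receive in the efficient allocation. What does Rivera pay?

Rivera pays $37.

Efficient allocation: Petrov→Lot B ($147), Rivera→Lot A ($169), Quispe→Lot D ($161), Varga→Lot C ($140), Novak→Lot G ($167); total welfare W = $784.
Rivera receives Lot A at value $169, so the others get W − 169 = $615.
Without Rivera: best allocation of the remaining 4 bidders over all 5 lots is Petrov→Lot C ($152), Quispe→Lot D ($161), Varga→Lot A ($172), Novak→Lot G ($167), total $652.
VCG payment = (others' best without Rivera) − (others' welfare with Rivera) = 652 − 615 = $37.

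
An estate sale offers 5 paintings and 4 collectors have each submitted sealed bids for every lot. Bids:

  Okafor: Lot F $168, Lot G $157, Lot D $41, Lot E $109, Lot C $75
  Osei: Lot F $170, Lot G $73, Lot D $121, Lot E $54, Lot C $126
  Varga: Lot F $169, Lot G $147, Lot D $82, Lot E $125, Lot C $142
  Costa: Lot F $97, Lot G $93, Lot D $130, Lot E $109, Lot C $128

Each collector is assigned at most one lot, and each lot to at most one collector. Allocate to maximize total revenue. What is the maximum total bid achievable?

Optimal: Okafor→Lot G ($157), Osei→Lot F ($170), Varga→Lot C ($142), Costa→Lot D ($130) — total 157+170+142+130 = $599.
Next-best assignment: Okafor→Lot G, Osei→Lot F, Varga→Lot E, Costa→Lot D = $582.
Checked against all permutations: $599 is optimal.

Max total: $599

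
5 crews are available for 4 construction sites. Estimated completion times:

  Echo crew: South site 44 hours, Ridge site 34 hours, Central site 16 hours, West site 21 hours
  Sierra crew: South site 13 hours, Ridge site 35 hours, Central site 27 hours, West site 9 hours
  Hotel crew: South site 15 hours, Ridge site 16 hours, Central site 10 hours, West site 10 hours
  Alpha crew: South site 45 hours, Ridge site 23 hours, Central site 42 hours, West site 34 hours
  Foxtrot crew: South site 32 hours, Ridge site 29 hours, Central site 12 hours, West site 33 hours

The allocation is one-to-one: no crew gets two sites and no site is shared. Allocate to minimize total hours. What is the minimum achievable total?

Minimum total: 58 hours

Optimal: Sierra crew→South site (13 hours), Alpha crew→Ridge site (23 hours), Foxtrot crew→Central site (12 hours), Hotel crew→West site (10 hours) — total 13+23+12+10 = 58 hours.
Column-greedy (each site in turn goes to its cheapest remaining crew) gives 62 hours, worse by 4.
Checked against all permutations: 58 hours is optimal.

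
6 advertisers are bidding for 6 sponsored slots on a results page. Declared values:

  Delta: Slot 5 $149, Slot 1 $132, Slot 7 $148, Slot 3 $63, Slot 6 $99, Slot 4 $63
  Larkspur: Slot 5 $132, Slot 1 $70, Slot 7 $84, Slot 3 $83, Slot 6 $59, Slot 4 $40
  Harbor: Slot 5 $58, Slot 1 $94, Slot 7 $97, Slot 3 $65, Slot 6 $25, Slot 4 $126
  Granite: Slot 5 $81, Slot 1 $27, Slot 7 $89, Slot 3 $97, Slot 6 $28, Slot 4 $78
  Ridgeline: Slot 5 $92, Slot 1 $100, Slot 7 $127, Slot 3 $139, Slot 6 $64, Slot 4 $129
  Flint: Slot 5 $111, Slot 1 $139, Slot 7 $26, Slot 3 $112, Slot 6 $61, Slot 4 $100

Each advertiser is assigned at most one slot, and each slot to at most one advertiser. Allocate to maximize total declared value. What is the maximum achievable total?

Max total: $724

Optimal: Delta→Slot 6 ($99), Larkspur→Slot 5 ($132), Harbor→Slot 4 ($126), Granite→Slot 7 ($89), Ridgeline→Slot 3 ($139), Flint→Slot 1 ($139) — total 99+132+126+89+139+139 = $724.
Row-greedy (each advertiser in turn takes its best remaining slot) gives $617, worse by 107.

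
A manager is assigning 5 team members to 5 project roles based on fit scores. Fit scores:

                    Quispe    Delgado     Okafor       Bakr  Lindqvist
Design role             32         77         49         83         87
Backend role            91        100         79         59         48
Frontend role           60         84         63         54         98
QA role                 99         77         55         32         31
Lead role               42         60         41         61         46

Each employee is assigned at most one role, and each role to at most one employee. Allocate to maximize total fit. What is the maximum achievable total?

Maximum total: 421 pts

This is a one-to-one assignment (maximum-weight bipartite matching).
Optimal: Quispe→QA role (99 pts), Delgado→Backend role (100 pts), Okafor→Lead role (41 pts), Bakr→Design role (83 pts), Lindqvist→Frontend role (98 pts) — total 99+100+41+83+98 = 421 pts.
Column-greedy (each role in turn goes to its best remaining employee) gives 410 pts, worse by 11.
Swapping Bakr↔Okafor (Bakr→Lead role 61 pts, Okafor→Design role 49 pts) loses 14.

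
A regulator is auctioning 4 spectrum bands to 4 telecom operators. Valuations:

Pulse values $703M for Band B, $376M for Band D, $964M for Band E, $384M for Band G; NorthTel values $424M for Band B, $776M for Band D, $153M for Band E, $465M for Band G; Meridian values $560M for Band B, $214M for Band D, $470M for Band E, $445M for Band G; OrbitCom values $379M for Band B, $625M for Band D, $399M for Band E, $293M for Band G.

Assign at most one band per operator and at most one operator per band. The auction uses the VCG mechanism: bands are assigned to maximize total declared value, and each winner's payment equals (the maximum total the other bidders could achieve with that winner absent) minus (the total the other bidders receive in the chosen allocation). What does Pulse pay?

Efficient allocation: Pulse→Band E ($964M), NorthTel→Band G ($465M), Meridian→Band B ($560M), OrbitCom→Band D ($625M); total welfare W = $2614M.
Pulse receives Band E at value $964M, so the others get W − 964 = $1650M.
Without Pulse: best allocation of the remaining 3 bidders over all 4 bands is NorthTel→Band D ($776M), Meridian→Band B ($560M), OrbitCom→Band E ($399M), total $1735M.
VCG payment = (others' best without Pulse) − (others' welfare with Pulse) = 1735 − 1650 = $85M.

Pulse pays $85M.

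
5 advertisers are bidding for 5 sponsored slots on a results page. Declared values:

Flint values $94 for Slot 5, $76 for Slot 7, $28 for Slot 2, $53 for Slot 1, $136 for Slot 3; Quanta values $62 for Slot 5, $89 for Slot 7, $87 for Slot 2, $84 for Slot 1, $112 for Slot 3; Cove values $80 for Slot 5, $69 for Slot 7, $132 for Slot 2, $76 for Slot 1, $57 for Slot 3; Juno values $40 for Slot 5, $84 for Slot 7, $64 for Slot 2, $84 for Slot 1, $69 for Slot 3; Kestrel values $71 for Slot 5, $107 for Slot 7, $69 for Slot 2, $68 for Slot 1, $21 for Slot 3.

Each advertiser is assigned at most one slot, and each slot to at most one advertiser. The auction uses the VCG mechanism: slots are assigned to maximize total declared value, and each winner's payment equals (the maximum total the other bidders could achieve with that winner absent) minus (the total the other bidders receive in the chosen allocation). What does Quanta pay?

Efficient allocation: Flint→Slot 5 ($94), Quanta→Slot 3 ($112), Cove→Slot 2 ($132), Juno→Slot 1 ($84), Kestrel→Slot 7 ($107); total welfare W = $529.
Quanta receives Slot 3 at value $112, so the others get W − 112 = $417.
Without Quanta: best allocation of the remaining 4 bidders over all 5 slots is Flint→Slot 3 ($136), Cove→Slot 2 ($132), Juno→Slot 1 ($84), Kestrel→Slot 7 ($107), total $459.
VCG payment = (others' best without Quanta) − (others' welfare with Quanta) = 459 − 417 = $42.

Quanta pays $42.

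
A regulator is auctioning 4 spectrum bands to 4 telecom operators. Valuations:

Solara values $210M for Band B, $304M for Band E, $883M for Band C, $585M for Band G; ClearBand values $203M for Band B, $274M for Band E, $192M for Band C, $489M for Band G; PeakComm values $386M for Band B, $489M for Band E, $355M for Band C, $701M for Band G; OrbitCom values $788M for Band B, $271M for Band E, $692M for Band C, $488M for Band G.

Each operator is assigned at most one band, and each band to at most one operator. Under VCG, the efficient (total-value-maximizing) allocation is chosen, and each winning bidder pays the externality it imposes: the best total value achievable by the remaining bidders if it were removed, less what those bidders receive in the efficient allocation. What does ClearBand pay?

ClearBand pays $212M.

Efficient allocation: Solara→Band C ($883M), ClearBand→Band G ($489M), PeakComm→Band E ($489M), OrbitCom→Band B ($788M); total welfare W = $2649M.
ClearBand receives Band G at value $489M, so the others get W − 489 = $2160M.
Without ClearBand: best allocation of the remaining 3 bidders over all 4 bands is Solara→Band C ($883M), PeakComm→Band G ($701M), OrbitCom→Band B ($788M), total $2372M.
VCG payment = (others' best without ClearBand) − (others' welfare with ClearBand) = 2372 − 2160 = $212M.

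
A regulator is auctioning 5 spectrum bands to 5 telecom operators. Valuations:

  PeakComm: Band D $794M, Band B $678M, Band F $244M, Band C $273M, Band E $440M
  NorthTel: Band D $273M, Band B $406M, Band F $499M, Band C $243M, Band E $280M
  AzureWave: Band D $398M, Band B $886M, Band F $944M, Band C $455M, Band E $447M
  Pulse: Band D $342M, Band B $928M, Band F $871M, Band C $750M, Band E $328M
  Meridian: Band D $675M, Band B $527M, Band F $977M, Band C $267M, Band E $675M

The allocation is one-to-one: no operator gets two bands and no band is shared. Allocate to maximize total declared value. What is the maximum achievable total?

Optimal: PeakComm→Band D ($794M), NorthTel→Band E ($280M), AzureWave→Band B ($886M), Pulse→Band C ($750M), Meridian→Band F ($977M) — total 794+280+886+750+977 = $3687M.
Column-greedy (each band in turn goes to its best remaining operator) gives $3434M, worse by 253.
Next-best assignment: PeakComm→Band D, NorthTel→Band F, AzureWave→Band B, Pulse→Band C, Meridian→Band E = $3604M.
Every other assignment is strictly worse.

Max total: $3687M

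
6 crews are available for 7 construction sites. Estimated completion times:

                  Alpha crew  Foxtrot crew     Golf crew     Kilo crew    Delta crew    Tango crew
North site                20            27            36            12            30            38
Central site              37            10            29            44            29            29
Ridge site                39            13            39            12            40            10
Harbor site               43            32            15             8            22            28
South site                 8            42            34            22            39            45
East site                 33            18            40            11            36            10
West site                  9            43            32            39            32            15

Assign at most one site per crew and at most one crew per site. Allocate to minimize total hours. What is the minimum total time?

Min total: 84 hours

Optimal: Alpha crew→South site (8 hours), Foxtrot crew→Central site (10 hours), Golf crew→Harbor site (15 hours), Kilo crew→East site (11 hours), Delta crew→North site (30 hours), Tango crew→Ridge site (10 hours) — total 8+10+15+11+30+10 = 84 hours.
Column-greedy (each site in turn goes to its cheapest remaining crew) gives 91 hours, worse by 7.
Next-best assignment: Alpha crew→South site, Foxtrot crew→Central site, Golf crew→Harbor site, Kilo crew→Ridge site, Delta crew→North site, Tango crew→East site = 85 hours.
No other one-to-one assignment undercuts 84 hours.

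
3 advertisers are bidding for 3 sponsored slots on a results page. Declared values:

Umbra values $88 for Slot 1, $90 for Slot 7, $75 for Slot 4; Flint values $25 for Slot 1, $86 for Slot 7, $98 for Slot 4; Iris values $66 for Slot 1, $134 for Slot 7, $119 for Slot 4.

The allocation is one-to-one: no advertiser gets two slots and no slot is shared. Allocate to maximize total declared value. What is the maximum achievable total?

Maximum total: $320

This is a one-to-one assignment (maximum-weight bipartite matching).
Optimal: Umbra→Slot 1 ($88), Flint→Slot 4 ($98), Iris→Slot 7 ($134) — total 88+98+134 = $320.
Next-best assignment: Umbra→Slot 1, Flint→Slot 7, Iris→Slot 4 = $293.
Every other assignment is strictly worse.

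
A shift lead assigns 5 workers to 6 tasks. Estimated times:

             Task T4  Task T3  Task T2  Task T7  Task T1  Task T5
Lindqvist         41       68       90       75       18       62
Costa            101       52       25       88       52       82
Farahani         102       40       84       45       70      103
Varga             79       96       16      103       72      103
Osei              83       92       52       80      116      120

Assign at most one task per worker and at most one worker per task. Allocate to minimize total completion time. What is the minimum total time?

Optimal: Lindqvist→Task T1 (18 min), Costa→Task T3 (52 min), Farahani→Task T7 (45 min), Varga→Task T2 (16 min), Osei→Task T4 (83 min) — total 18+52+45+16+83 = 214 min.
Column-greedy (each task in turn goes to its cheapest remaining worker) gives 229 min, worse by 15.
No other one-to-one assignment undercuts 214 min.

Min total: 214 min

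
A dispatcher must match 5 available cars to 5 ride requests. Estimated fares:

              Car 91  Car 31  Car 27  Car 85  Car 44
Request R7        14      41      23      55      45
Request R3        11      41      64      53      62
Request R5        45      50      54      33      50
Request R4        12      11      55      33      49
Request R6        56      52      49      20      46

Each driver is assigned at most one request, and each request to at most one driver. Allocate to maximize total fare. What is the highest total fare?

Optimal: Car 91→Request R6 ($56), Car 31→Request R5 ($50), Car 27→Request R4 ($55), Car 85→Request R7 ($55), Car 44→Request R3 ($62) — total 56+50+55+55+62 = $278.
Row-greedy (each driver in turn takes its best remaining request) gives $274, worse by 4.
Swapping Car 44↔Car 27 (Car 44→Request R4 $49, Car 27→Request R3 $64) loses 4.

Maximum total: $278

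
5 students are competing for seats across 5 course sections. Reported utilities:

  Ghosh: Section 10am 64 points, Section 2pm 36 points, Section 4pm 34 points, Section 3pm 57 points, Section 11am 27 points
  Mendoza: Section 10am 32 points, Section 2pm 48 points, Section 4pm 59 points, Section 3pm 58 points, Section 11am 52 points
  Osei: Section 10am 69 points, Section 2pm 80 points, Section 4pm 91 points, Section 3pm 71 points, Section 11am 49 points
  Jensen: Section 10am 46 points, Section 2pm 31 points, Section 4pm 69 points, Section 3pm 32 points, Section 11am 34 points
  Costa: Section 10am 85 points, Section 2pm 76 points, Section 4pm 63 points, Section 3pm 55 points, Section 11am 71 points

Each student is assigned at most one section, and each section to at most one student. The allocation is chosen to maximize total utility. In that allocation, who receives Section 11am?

Optimal: Ghosh→Section 3pm (57 points), Mendoza→Section 11am (52 points), Osei→Section 2pm (80 points), Jensen→Section 4pm (69 points), Costa→Section 10am (85 points) — total 57+52+80+69+85 = 343 points.
Row-greedy (each student in turn takes its best remaining section) gives 292 points, worse by 51.
Swapping Osei↔Jensen (Osei→Section 4pm 91 points, Jensen→Section 2pm 31 points) loses 27.
Mendoza's own top section is Section 4pm (59 points), but forcing Mendoza→Section 4pm and reassigning the rest optimally gives only 315 points — worse by 28.

Mendoza receives Section 11am.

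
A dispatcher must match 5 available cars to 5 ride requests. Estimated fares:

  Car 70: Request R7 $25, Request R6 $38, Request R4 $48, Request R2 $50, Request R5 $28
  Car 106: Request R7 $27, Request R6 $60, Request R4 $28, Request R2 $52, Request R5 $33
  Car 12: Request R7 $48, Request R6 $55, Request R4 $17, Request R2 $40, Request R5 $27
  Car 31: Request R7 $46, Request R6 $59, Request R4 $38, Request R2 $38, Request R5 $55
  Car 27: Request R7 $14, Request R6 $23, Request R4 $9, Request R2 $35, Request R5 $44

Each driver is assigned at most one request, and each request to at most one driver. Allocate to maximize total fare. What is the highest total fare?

Optimal: Car 70→Request R4 ($48), Car 106→Request R2 ($52), Car 12→Request R7 ($48), Car 31→Request R6 ($59), Car 27→Request R5 ($44) — total 48+52+48+59+44 = $251.
Row-greedy (each driver in turn takes its best remaining request) gives $222, worse by 29.
Next-best assignment: Car 70→Request R4, Car 106→Request R6, Car 12→Request R7, Car 31→Request R5, Car 27→Request R2 = $246.

Maximum total: $251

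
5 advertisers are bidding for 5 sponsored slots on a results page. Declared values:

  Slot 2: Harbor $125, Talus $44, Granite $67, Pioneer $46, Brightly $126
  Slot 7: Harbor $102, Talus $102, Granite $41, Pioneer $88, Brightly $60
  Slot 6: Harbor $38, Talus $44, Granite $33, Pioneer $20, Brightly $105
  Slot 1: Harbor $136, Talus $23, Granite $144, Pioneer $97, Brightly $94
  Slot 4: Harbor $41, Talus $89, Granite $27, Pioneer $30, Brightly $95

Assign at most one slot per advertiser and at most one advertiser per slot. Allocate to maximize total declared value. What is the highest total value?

Optimal: Harbor→Slot 2 ($125), Talus→Slot 4 ($89), Granite→Slot 1 ($144), Pioneer→Slot 7 ($88), Brightly→Slot 6 ($105) — total 125+89+144+88+105 = $551.
Row-greedy (each advertiser in turn takes its best remaining slot) gives $440, worse by 111.
Next-best assignment: Harbor→Slot 2, Talus→Slot 7, Granite→Slot 1, Pioneer→Slot 4, Brightly→Slot 6 = $506.

Max total: $551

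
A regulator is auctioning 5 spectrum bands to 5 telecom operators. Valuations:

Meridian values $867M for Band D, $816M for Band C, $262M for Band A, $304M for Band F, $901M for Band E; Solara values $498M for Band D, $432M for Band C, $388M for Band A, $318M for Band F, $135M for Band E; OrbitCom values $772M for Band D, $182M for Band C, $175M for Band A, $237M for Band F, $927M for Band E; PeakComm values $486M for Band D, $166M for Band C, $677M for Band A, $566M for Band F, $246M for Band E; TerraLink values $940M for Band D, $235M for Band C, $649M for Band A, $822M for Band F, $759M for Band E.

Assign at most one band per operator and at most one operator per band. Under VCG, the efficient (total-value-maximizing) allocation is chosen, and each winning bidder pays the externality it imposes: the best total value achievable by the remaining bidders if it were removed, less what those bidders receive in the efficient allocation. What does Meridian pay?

Meridian pays $52M.

Efficient allocation: Meridian→Band C ($816M), Solara→Band D ($498M), OrbitCom→Band E ($927M), PeakComm→Band A ($677M), TerraLink→Band F ($822M); total welfare W = $3740M.
Meridian receives Band C at value $816M, so the others get W − 816 = $2924M.
Without Meridian: best allocation of the remaining 4 bidders over all 5 bands is Solara→Band C ($432M), OrbitCom→Band E ($927M), PeakComm→Band A ($677M), TerraLink→Band D ($940M), total $2976M.
VCG payment = (others' best without Meridian) − (others' welfare with Meridian) = 2976 − 2924 = $52M.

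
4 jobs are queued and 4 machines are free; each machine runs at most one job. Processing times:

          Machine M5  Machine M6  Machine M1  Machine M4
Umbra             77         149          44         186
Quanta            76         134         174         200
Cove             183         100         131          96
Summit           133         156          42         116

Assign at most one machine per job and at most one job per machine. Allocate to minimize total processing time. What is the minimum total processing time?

Optimal: Umbra→Machine M1 (44 min), Quanta→Machine M5 (76 min), Cove→Machine M6 (100 min), Summit→Machine M4 (116 min) — total 44+76+100+116 = 336 min.
Row-greedy (each job in turn takes its cheapest remaining machine) gives 372 min, worse by 36.
Swapping Umbra↔Cove (Umbra→Machine M6 149 min, Cove→Machine M1 131 min) adds 136.
Checked against all permutations: 336 min is optimal.

Minimum total: 336 min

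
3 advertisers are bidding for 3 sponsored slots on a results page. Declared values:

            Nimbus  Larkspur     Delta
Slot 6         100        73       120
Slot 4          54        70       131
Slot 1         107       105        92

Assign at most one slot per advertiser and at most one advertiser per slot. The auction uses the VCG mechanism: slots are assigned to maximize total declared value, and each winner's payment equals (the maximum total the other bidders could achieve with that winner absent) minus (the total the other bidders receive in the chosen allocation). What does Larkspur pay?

Efficient allocation: Nimbus→Slot 6 ($100), Larkspur→Slot 1 ($105), Delta→Slot 4 ($131); total welfare W = $336.
Larkspur receives Slot 1 at value $105, so the others get W − 105 = $231.
Without Larkspur: best allocation of the remaining 2 bidders over all 3 slots is Nimbus→Slot 1 ($107), Delta→Slot 4 ($131), total $238.
VCG payment = (others' best without Larkspur) − (others' welfare with Larkspur) = 238 − 231 = $7.

Larkspur pays $7.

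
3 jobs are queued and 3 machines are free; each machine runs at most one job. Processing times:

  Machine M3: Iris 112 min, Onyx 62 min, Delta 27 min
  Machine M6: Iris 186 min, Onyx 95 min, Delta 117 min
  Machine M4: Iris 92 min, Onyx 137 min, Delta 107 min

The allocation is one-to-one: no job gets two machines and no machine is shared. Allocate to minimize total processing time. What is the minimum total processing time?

This is the linear assignment problem.
Optimal: Iris→Machine M4 (92 min), Onyx→Machine M6 (95 min), Delta→Machine M3 (27 min) — total 92+95+27 = 214 min.
Row-greedy (each job in turn takes its cheapest remaining machine) gives 271 min, worse by 57.
Swapping Iris↔Onyx (Iris→Machine M6 186 min, Onyx→Machine M4 137 min) adds 136.
Every other assignment is strictly worse.

Min total: 214 min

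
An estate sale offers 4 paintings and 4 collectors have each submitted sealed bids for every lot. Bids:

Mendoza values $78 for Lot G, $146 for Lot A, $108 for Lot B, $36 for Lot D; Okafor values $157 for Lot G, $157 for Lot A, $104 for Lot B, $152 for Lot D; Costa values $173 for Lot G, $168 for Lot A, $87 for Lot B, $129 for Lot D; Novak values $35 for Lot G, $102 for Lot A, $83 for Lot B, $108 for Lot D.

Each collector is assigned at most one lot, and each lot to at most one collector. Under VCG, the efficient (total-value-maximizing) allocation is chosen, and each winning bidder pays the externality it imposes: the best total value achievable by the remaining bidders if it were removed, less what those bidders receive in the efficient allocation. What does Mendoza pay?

Mendoza pays $30.

Efficient allocation: Mendoza→Lot A ($146), Okafor→Lot D ($152), Costa→Lot G ($173), Novak→Lot B ($83); total welfare W = $554.
Mendoza receives Lot A at value $146, so the others get W − 146 = $408.
Without Mendoza: best allocation of the remaining 3 bidders over all 4 lots is Okafor→Lot A ($157), Costa→Lot G ($173), Novak→Lot D ($108), total $438.
VCG payment = (others' best without Mendoza) − (others' welfare with Mendoza) = 438 − 408 = $30.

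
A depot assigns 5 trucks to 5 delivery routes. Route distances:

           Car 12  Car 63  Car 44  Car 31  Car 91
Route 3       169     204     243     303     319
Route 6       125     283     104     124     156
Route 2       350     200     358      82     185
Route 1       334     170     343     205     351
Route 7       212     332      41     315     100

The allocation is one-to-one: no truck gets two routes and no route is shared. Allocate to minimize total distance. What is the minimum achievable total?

Optimal: Car 12→Route 3 (169 km), Car 63→Route 1 (170 km), Car 44→Route 7 (41 km), Car 31→Route 2 (82 km), Car 91→Route 6 (156 km) — total 169+170+41+82+156 = 618 km.
Column-greedy (each route in turn goes to its cheapest remaining truck) gives 625 km, worse by 7.

Minimum total: 618 km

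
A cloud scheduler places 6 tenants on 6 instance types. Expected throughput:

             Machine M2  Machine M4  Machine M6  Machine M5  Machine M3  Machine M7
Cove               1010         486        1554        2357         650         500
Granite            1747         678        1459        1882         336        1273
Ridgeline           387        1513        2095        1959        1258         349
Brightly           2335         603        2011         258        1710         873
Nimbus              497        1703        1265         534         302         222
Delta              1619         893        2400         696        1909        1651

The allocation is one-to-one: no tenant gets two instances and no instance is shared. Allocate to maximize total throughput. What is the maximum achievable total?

Maximum total: 11672 ops/s

Optimal: Cove→Machine M5 (2357 ops/s), Granite→Machine M7 (1273 ops/s), Ridgeline→Machine M6 (2095 ops/s), Brightly→Machine M2 (2335 ops/s), Nimbus→Machine M4 (1703 ops/s), Delta→Machine M3 (1909 ops/s) — total 2357+1273+2095+2335+1703+1909 = 11672 ops/s.
Row-greedy (each tenant in turn takes its best remaining instance) gives 11263 ops/s, worse by 409.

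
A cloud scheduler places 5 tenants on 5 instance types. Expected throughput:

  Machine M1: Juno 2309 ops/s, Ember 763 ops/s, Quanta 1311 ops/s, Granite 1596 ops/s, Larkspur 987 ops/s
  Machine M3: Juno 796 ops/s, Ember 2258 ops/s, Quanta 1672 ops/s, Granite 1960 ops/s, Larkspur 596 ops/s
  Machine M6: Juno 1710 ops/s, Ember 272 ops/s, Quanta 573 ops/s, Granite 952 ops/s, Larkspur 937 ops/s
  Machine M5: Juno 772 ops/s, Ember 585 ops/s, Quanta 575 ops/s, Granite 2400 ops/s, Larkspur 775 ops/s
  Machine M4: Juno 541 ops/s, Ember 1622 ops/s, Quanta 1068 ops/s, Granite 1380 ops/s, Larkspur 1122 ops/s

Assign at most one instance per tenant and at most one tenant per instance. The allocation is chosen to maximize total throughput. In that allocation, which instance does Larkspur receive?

Optimal: Juno→Machine M1 (2309 ops/s), Ember→Machine M3 (2258 ops/s), Quanta→Machine M4 (1068 ops/s), Granite→Machine M5 (2400 ops/s), Larkspur→Machine M6 (937 ops/s) — total 2309+2258+1068+2400+937 = 8972 ops/s.
Max-entry greedy (repeatedly take the single best remaining cell) gives 8662 ops/s, worse by 310.
Next-best assignment: Juno→Machine M1, Ember→Machine M4, Quanta→Machine M3, Granite→Machine M5, Larkspur→Machine M6 = 8940 ops/s.
Swapping Ember↔Larkspur (Ember→Machine M6 272 ops/s, Larkspur→Machine M3 596 ops/s) loses 2327.
Every other assignment is strictly worse.
Larkspur's own top instance is Machine M4 (1122 ops/s), but forcing Larkspur→Machine M4 and reassigning the rest optimally gives only 8801 ops/s — worse by 171.

Larkspur receives Machine M6.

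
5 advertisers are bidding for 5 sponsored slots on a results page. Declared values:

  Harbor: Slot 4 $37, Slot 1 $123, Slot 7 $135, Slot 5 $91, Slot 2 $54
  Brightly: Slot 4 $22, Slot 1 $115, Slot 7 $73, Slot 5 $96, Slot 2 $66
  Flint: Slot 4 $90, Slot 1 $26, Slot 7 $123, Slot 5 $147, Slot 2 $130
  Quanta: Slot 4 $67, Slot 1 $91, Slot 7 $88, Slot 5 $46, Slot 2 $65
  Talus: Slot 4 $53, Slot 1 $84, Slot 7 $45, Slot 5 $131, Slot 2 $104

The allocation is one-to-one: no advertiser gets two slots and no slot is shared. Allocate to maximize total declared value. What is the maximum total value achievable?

This is the linear assignment problem.
Optimal: Harbor→Slot 7 ($135), Brightly→Slot 1 ($115), Flint→Slot 2 ($130), Quanta→Slot 4 ($67), Talus→Slot 5 ($131) — total 135+115+130+67+131 = $578.
Max-entry greedy (repeatedly take the single best remaining cell) gives $568, worse by 10.
Checked against all permutations: $578 is optimal.

Maximum total: $578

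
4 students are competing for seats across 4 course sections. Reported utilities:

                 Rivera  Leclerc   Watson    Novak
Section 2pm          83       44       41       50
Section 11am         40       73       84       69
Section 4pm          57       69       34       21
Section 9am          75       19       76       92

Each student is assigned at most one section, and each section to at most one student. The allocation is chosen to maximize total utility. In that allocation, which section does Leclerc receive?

Optimal: Rivera→Section 2pm (83 points), Leclerc→Section 4pm (69 points), Watson→Section 11am (84 points), Novak→Section 9am (92 points) — total 83+69+84+92 = 328 points.
Row-greedy (each student in turn takes its best remaining section) gives 253 points, worse by 75.
Every other assignment is strictly worse.
Leclerc's own top section is Section 11am (73 points), but forcing Leclerc→Section 11am and reassigning the rest optimally gives only 282 points — worse by 46.

Leclerc receives Section 4pm.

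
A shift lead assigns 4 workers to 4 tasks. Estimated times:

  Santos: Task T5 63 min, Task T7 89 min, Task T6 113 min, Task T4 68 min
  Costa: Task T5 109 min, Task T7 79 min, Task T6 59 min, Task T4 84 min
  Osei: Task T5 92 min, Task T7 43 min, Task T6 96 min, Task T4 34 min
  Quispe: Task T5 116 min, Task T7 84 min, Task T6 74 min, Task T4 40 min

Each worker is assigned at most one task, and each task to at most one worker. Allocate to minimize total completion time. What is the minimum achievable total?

Treat this as an assignment problem: match each worker to one task.
Optimal: Santos→Task T5 (63 min), Costa→Task T6 (59 min), Osei→Task T7 (43 min), Quispe→Task T4 (40 min) — total 63+59+43+40 = 205 min.
Min-entry greedy (repeatedly take the single cheapest remaining cell) gives 240 min, worse by 35.
Next-best assignment: Santos→Task T5, Costa→Task T6, Osei→Task T4, Quispe→Task T7 = 240 min.

Min total: 205 min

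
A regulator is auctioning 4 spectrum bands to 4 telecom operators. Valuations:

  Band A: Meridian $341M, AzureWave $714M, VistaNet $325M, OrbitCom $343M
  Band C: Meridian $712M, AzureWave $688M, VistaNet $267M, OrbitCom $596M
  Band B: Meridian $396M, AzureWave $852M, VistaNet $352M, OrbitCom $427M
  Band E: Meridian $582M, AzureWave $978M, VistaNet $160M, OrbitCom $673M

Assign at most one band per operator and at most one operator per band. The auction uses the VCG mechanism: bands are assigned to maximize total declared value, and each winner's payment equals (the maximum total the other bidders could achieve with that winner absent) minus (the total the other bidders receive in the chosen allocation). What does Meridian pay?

Meridian pays $76M.

Efficient allocation: Meridian→Band C ($712M), AzureWave→Band B ($852M), VistaNet→Band A ($325M), OrbitCom→Band E ($673M); total welfare W = $2562M.
Meridian receives Band C at value $712M, so the others get W − 712 = $1850M.
Without Meridian: best allocation of the remaining 3 bidders over all 4 bands is AzureWave→Band E ($978M), VistaNet→Band B ($352M), OrbitCom→Band C ($596M), total $1926M.
VCG payment = (others' best without Meridian) − (others' welfare with Meridian) = 1926 − 1850 = $76M.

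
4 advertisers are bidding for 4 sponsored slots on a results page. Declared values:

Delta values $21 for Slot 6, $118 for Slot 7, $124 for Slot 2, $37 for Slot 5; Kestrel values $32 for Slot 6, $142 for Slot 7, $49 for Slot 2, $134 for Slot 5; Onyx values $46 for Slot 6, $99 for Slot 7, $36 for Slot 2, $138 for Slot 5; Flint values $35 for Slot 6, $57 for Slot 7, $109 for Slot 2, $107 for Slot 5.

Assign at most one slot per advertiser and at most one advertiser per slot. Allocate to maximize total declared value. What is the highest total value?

Maximum total: $439

Optimal: Delta→Slot 2 ($124), Kestrel→Slot 7 ($142), Onyx→Slot 5 ($138), Flint→Slot 6 ($35) — total 124+142+138+35 = $439.
Column-greedy (each slot in turn goes to its best remaining advertiser) gives $419, worse by 20.
Swapping Onyx↔Kestrel (Onyx→Slot 7 $99, Kestrel→Slot 5 $134) loses 47.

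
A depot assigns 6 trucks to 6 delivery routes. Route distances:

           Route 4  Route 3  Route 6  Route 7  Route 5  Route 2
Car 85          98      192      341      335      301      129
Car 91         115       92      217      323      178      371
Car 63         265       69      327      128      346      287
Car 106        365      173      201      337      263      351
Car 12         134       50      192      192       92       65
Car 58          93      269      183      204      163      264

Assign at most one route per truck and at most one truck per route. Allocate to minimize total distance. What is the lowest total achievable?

Min total: 735 km

Optimal: Car 85→Route 2 (129 km), Car 91→Route 3 (92 km), Car 63→Route 7 (128 km), Car 106→Route 6 (201 km), Car 12→Route 5 (92 km), Car 58→Route 4 (93 km) — total 129+92+128+201+92+93 = 735 km.
Min-entry greedy (repeatedly take the single cheapest remaining cell) gives 779 km, worse by 44.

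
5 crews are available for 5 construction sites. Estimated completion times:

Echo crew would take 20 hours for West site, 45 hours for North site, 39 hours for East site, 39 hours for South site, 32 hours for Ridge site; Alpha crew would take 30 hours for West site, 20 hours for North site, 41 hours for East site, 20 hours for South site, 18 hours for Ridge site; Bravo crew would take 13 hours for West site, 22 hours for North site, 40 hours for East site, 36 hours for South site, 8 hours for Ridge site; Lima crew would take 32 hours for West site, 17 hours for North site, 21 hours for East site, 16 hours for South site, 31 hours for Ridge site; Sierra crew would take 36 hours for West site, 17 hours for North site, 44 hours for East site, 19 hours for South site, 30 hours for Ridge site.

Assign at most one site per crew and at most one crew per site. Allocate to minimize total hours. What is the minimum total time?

Minimum total: 86 hours

Optimal: Echo crew→West site (20 hours), Alpha crew→South site (20 hours), Bravo crew→Ridge site (8 hours), Lima crew→East site (21 hours), Sierra crew→North site (17 hours) — total 20+20+8+21+17 = 86 hours.
Row-greedy (each crew in turn takes its cheapest remaining site) gives 120 hours, worse by 34.
Next-best assignment: Echo crew→West site, Alpha crew→North site, Bravo crew→Ridge site, Lima crew→East site, Sierra crew→South site = 88 hours.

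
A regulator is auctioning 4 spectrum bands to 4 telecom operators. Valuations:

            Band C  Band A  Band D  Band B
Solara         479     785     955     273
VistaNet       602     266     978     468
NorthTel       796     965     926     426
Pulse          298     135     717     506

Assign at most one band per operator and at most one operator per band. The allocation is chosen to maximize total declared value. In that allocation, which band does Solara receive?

This is a one-to-one assignment (maximum-weight bipartite matching).
Optimal: Solara→Band A ($785M), VistaNet→Band D ($978M), NorthTel→Band C ($796M), Pulse→Band B ($506M) — total 785+978+796+506 = $3065M.
Row-greedy (each operator in turn takes its best remaining band) gives $3028M, worse by 37.
Next-best assignment: Solara→Band D, VistaNet→Band C, NorthTel→Band A, Pulse→Band B = $3028M.
Solara's own top band is Band D ($955M), but forcing Solara→Band D and reassigning the rest optimally gives only $3028M — worse by 37.

Solara receives Band A.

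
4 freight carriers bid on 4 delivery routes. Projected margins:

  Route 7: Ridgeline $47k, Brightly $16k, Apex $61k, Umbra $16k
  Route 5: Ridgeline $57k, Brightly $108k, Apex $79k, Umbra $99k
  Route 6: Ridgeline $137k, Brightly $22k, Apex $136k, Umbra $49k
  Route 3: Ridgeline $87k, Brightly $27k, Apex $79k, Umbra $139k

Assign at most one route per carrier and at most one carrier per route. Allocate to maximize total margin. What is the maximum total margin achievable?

Maximum total: $445k

Optimal: Ridgeline→Route 6 ($137k), Brightly→Route 5 ($108k), Apex→Route 7 ($61k), Umbra→Route 3 ($139k) — total 137+108+61+139 = $445k.
Row-greedy (each carrier in turn takes its best remaining route) gives $340k, worse by 105.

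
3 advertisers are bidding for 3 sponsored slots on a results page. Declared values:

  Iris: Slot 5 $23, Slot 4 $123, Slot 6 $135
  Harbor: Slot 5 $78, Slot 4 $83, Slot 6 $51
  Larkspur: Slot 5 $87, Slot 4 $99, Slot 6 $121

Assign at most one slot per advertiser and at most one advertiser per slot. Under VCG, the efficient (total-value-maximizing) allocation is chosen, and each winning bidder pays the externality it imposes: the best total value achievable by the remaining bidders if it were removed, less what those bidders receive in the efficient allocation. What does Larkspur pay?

Efficient allocation: Iris→Slot 4 ($123), Harbor→Slot 5 ($78), Larkspur→Slot 6 ($121); total welfare W = $322.
Larkspur receives Slot 6 at value $121, so the others get W − 121 = $201.
Without Larkspur: best allocation of the remaining 2 bidders over all 3 slots is Iris→Slot 6 ($135), Harbor→Slot 4 ($83), total $218.
VCG payment = (others' best without Larkspur) − (others' welfare with Larkspur) = 218 − 201 = $17.

Larkspur pays $17.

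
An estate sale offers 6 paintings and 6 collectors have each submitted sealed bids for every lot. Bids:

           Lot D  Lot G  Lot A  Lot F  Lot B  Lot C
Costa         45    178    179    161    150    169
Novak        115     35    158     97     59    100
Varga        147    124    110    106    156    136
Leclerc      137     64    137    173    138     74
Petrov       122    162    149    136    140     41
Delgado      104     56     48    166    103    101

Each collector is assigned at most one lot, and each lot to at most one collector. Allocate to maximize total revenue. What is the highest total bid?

Optimal: Costa→Lot C ($169), Novak→Lot A ($158), Varga→Lot B ($156), Leclerc→Lot D ($137), Petrov→Lot G ($162), Delgado→Lot F ($166) — total 169+158+156+137+162+166 = $948.
Swapping Novak↔Delgado (Novak→Lot F $97, Delgado→Lot A $48) loses 179.

Maximum total: $948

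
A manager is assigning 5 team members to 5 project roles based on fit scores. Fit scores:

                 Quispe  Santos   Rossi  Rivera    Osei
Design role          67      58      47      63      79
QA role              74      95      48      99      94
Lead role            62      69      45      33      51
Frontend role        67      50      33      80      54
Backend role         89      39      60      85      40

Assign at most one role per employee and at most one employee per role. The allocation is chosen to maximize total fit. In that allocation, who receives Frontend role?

Rivera receives Frontend role.

This is a one-to-one assignment (maximum-weight bipartite matching).
Optimal: Quispe→Backend role (89 pts), Santos→QA role (95 pts), Rossi→Lead role (45 pts), Rivera→Frontend role (80 pts), Osei→Design role (79 pts) — total 89+95+45+80+79 = 388 pts.
Next-best assignment: Quispe→Backend role, Santos→Lead role, Rossi→Design role, Rivera→Frontend role, Osei→QA role = 379 pts.
Every other assignment is strictly worse.
Rivera's own top role is QA role (99 pts), but forcing Rivera→QA role and reassigning the rest optimally gives only 374 pts — worse by 14.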